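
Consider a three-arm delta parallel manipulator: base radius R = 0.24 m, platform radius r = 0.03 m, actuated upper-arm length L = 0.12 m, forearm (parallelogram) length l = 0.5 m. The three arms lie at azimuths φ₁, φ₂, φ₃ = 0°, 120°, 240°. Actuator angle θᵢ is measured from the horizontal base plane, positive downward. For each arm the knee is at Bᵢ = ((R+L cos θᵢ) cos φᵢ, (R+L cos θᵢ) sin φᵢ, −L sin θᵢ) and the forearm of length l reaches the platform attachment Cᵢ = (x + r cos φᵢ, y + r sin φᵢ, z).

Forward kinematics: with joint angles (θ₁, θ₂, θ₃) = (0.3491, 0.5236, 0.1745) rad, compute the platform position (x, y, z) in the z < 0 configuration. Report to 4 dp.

(0.0006, -0.0351, -0.4218)

arm 1 at φ=0.0°: e+L cos θ1 = 0.3228;  O1 = (0.3228, 0.0000, -0.0410)
arm 2 at φ=120.0°: e+L cos θ2 = 0.3139;  O2 = (-0.1570, 0.2719, -0.0600)
arm 3 at φ=240.0°: e+L cos θ3 = 0.3282;  O3 = (-0.1641, -0.2842, -0.0208)
|O₂|²−|O₁|² = -0.0037;  |O₃|²−|O₁|² = 0.0023
linear system: -0.9594x+0.5437y = -0.0037−-0.0379z; -0.9737x+-0.5684y = 0.0023−0.0404z
det = 1.0748;  x = 0.0008+0.0004z,  y = -0.0054+0.0704z
quadratic in z: (1.0050)z²+(0.0811)z+(-0.1446)=0, √Δ=0.7668 → z ∈ {-0.4218, 0.3412}; z = -0.4218 (taking z<0)
x = 0.0006, y = -0.0351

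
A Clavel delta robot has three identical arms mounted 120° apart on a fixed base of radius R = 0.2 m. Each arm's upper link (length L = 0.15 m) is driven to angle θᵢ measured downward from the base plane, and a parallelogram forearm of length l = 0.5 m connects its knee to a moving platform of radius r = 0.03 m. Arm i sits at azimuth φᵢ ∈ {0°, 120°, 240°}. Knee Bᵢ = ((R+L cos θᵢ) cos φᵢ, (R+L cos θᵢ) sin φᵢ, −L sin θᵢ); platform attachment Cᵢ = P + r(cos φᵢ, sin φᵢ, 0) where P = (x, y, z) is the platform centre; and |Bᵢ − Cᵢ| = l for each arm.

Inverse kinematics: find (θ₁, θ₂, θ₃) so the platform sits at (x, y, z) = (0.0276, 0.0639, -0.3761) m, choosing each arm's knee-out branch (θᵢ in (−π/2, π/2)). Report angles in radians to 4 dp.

rotate P by −φ1: (0.0276, 0.0639, -0.3761)
  A=0.1424, B=-0.3761, C=(l²−L²−A²−y'²−z²)/(2L)=0.2056
  √(A²+B²)=0.4022;  θ1 = -1.2089+1.0341 ≈ -0.1748
arm 2 (φ=120.0°): x'=0.0415, y'=-0.0559
  A=0.1285, B=-0.3761, C=(l²−L²−A²−y'²−z²)/(2L)=0.2214
  θ2 = atan2(B,A) + arccos(C/0.3974) = -0.2618
φ3=240.0° → target in arm frame (-0.0691, -0.0080)
  e−x'=0.2391;  (l²−L²−(e−x')²−y'²−z²)/2L = 0.0960
  √(A²+B²)=0.4457;  θ3 = -1.0044+1.3537 ≈ 0.3493

θ₁ = -0.1748, θ₂ = -0.2618, θ₃ = 0.3493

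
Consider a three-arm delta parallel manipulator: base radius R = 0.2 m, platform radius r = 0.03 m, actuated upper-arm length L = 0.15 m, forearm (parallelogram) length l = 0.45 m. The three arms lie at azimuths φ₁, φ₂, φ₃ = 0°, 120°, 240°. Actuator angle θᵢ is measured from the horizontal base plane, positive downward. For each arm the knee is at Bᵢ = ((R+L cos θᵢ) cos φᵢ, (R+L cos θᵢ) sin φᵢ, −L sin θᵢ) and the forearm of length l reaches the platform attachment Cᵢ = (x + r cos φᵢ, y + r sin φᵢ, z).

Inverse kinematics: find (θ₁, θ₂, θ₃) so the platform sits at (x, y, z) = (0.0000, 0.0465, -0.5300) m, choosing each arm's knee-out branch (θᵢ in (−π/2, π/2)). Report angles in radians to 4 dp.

θ₁ = 1.2217, θ₂ = 1.0475, θ₃ = 1.3965

φ1=0.0° → target in arm frame (0.0000, 0.0465)
  e−x'=0.1700;  (l²−L²−(e−x')²−y'²−z²)/2L = -0.4399
  θ1 = atan2(B,A) + arccos(C/0.5566) = 1.2217
arm 2 (φ=120.0°): x'=0.0403, y'=-0.0232
  A=0.1297, B=-0.5300, C=(l²−L²−A²−y'²−z²)/(2L)=-0.3942
  θ2 = atan2(B,A) + arccos(C/0.5456) = 1.0475
arm 3 (φ=240.0°): x'=-0.0403, y'=-0.0233
  e−x'=0.2103;  (l²−L²−(e−x')²−y'²−z²)/2L = -0.4855
  √(A²+B²)=0.5702;  θ3 = -1.1931+2.5896 ≈ 1.3965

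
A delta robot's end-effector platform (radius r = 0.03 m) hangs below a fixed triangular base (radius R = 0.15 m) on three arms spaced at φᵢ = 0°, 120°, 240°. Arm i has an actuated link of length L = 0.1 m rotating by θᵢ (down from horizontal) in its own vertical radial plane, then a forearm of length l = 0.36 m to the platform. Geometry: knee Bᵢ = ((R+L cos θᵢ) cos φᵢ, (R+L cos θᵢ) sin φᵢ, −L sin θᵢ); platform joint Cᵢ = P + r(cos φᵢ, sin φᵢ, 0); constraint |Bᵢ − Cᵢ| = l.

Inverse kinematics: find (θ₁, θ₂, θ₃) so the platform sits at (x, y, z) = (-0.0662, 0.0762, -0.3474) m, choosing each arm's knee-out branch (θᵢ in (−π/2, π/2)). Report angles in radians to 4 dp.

arm 1 (φ=0.0°): x'=-0.0662, y'=0.0762
  A=0.1862, B=-0.3474, C=(l²−L²−A²−y'²−z²)/(2L)=-0.2078
  θ1 = atan2(B,A) + arccos(C/0.3942) = 1.0474
φ2=120.0° → target in arm frame (0.0991, 0.0192)
  e−x'=0.0209;  (l²−L²−(e−x')²−y'²−z²)/2L = -0.0095
  √(A²+B²)=0.3480;  θ2 = -1.5107+1.5980 ≈ 0.0873
arm 3 (φ=240.0°): x'=-0.0329, y'=-0.0954
  A cos θ + B sin θ = C:  0.1529·cos θ + -0.3474·sin θ = -0.1678
  √(A²+B²)=0.3796;  θ3 = -1.1562+2.0289 ≈ 0.8727

θ₁ = 1.0474, θ₂ = 0.0873, θ₃ = 0.8727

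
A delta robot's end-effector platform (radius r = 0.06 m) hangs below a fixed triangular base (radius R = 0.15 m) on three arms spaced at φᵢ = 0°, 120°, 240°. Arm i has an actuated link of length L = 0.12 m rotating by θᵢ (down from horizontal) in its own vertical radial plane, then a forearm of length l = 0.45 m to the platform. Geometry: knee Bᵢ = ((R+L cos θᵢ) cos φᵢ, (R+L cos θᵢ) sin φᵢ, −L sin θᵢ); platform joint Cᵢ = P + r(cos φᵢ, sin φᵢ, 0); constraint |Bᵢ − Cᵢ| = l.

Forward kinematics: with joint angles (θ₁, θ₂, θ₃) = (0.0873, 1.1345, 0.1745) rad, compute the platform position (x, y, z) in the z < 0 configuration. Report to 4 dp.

(0.1026, -0.1537, -0.4197)

arm 1 at φ=0.0°: (R−r)+L cos θ1 = 0.2095;  S1 = (0.2095, 0.0000, -0.0105)
arm 2 at φ=120.0°: (R−r)+L cos θ2 = 0.1407;  S2 = (-0.0704, 0.1219, -0.1088)
φ3=240.0°: virtual centre (-0.1041, -0.1803, -0.0208), radius l
eliminate P² terms by subtracting sphere 1 from 2 and 3
[-0.5598 0.2437 -0.1966]·P = -0.0124;  [-0.6273 -0.3606 -0.0207]·P = -0.0002
Cramer: x(z) = 0.0128-0.2141z;  y(z) = -0.0215+0.3149z
quadratic in z: (1.1450)z²+(0.0916)z+(-0.1632)=0, √Δ=0.8694 → z ∈ {-0.4197, 0.3396}; z = -0.4197 (taking z<0)
x = 0.1026, y = -0.1537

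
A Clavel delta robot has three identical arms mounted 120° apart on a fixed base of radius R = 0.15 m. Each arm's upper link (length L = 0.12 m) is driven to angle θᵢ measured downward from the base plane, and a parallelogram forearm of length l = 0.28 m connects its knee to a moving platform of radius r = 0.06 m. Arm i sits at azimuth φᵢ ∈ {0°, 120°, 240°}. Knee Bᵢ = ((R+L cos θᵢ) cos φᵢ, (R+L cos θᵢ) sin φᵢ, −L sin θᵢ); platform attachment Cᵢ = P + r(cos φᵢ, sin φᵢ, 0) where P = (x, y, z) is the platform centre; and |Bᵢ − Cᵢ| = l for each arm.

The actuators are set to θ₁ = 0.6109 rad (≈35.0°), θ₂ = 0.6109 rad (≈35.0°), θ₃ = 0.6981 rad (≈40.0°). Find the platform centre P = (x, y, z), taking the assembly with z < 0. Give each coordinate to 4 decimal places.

(0.0053, 0.0091, -0.2805)

φ1=0.0°: virtual centre (0.1883, 0.0000, -0.0688), radius l
centre 2 = (0.1883·cos120.0°, 0.1883·sin120.0°, -0.0688) = (-0.0941, 0.1631, -0.0688)
φ3=240.0°: virtual centre (-0.0910, -0.1576, -0.0771), radius l
subtract pairs → two planes through P
linear system: -0.5649x+0.3261y = 0.0000−0.0000z; -0.5585x+-0.3151y = -0.0011−-0.0166z
det = 0.3602;  x = 0.0010+-0.0150z,  y = 0.0018+-0.0260z
quadratic in z: (1.0009)z²+(0.1432)z+(-0.0386)=0, √Δ=0.4184 → z ∈ {-0.2805, 0.1375}; z = -0.2805 (taking z<0)
x = 0.0053, y = 0.0091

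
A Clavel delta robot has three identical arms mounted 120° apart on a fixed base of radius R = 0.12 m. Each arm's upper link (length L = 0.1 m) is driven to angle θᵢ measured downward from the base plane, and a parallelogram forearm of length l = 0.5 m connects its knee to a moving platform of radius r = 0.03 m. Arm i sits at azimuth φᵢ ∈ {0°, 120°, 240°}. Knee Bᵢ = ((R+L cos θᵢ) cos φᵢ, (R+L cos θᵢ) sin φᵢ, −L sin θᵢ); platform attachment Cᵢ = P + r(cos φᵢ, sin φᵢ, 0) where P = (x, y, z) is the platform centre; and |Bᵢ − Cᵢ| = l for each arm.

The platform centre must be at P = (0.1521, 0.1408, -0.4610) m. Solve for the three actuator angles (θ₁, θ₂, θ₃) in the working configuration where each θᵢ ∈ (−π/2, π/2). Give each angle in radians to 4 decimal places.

θ₁ = -0.1747, θ₂ = 0.2616, θ₃ = 1.1344

arm 1 (φ=0.0°): x'=0.1521, y'=0.1408
  e−x'=-0.0621;  (l²−L²−(e−x')²−y'²−z²)/2L = 0.0190
  γ=atan2(-0.4610,-0.0621)=-1.7047;  ψ=arccos(0.0408)=1.5300;  θ1=γ+ψ≈-0.1747
φ2=120.0° → target in arm frame (0.0459, -0.2021)
  A cos θ + B sin θ = C:  0.0441·cos θ + -0.4610·sin θ = -0.0766
  γ=atan2(-0.4610,0.0441)=-1.4754;  ψ=arccos(-0.1654)=1.7370;  θ2=γ+ψ≈0.2616
φ3=240.0° → target in arm frame (-0.1980, 0.0613)
  A cos θ + B sin θ = C:  0.2880·cos θ + -0.4610·sin θ = -0.2961
  √(A²+B²)=0.5436;  θ3 = -1.0124+2.1469 ≈ 1.1344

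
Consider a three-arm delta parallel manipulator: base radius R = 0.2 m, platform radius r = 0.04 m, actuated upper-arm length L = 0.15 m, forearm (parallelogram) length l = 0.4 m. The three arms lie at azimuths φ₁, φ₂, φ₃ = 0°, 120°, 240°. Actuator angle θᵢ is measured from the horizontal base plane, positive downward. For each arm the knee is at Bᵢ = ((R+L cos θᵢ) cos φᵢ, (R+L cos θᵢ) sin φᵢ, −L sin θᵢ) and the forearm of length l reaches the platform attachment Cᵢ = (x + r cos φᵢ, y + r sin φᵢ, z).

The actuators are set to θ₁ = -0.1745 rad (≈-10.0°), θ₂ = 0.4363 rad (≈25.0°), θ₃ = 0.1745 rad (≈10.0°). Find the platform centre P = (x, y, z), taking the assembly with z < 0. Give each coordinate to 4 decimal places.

centre 1 = (0.3077·cos0.0°, 0.3077·sin0.0°, 0.0260) = (0.3077, 0.0000, 0.0260)
φ2=120.0°: virtual centre (-0.1480, 0.2563, -0.0634), radius l
centre 3 = (0.3077·cos240.0°, 0.3077·sin240.0°, -0.0260) = (-0.1539, -0.2665, -0.0260)
subtract pairs → two planes through P
[-0.9114 0.5126 -0.1789]·P = -0.0038;  [-0.9232 -0.5330 -0.1042]·P = 0.0000
Cramer: x(z) = 0.0021-0.1551z;  y(z) = -0.0036+0.0732z
quadratic in z: (1.0294)z²+(0.0422)z+(-0.0659)=0, √Δ=0.5226 → z ∈ {-0.2743, 0.2334}; z = -0.2743 (taking z<0)
x = 0.0446, y = -0.0237

(0.0446, -0.0237, -0.2743)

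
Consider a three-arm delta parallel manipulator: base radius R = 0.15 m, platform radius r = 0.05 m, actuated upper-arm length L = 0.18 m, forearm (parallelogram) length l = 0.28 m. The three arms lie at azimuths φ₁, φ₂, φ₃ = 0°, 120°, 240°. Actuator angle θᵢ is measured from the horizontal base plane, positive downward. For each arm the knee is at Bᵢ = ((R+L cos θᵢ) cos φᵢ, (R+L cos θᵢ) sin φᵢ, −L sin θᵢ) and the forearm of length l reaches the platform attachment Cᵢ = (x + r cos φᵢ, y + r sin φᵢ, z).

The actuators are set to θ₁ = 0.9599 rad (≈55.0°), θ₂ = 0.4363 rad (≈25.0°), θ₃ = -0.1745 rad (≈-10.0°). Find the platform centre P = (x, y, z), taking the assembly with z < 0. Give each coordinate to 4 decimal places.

(-0.0744, -0.0362, -0.1495)

O1 = (0.2032·cos0.0°, 0.2032·sin0.0°, -0.1474) = (0.2032, 0.0000, -0.1474)
arm 2 at φ=120.0°: e+L cos θ2 = 0.2631;  O2 = (-0.1316, 0.2279, -0.0761)
O3 = (0.2773·cos240.0°, 0.2773·sin240.0°, 0.0313) = (-0.1386, -0.2401, 0.0313)
subtract pairs → two planes through P
[-0.6696 0.4558 0.1428]·P = 0.0120;  [-0.6838 -0.4802 0.3574]·P = 0.0148
det = 0.6332;  x = -0.0197+0.3655z,  y = -0.0027+0.2238z
quadratic in z: (1.1837)z²+(0.1307)z+(-0.0069)=0, √Δ=0.2233 → z ∈ {-0.1495, 0.0391}; z = -0.1495 (taking z<0)
x = -0.0744, y = -0.0362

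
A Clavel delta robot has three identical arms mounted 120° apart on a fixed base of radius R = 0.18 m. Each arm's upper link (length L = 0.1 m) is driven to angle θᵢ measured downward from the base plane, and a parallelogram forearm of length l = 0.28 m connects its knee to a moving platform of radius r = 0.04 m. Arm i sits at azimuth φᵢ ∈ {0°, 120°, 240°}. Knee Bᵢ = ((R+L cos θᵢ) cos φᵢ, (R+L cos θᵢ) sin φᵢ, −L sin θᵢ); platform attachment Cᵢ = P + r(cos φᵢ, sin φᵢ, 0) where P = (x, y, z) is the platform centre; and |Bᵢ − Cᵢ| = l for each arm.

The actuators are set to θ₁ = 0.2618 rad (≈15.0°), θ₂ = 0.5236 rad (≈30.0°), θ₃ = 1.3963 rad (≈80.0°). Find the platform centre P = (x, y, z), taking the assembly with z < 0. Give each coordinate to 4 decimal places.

(0.0585, 0.0689, -0.2307)

φ1=0.0°: virtual centre (0.2366, 0.0000, -0.0259), radius l
arm 2 at φ=120.0°: (R−r)+L cos θ2 = 0.2266;  S2 = (-0.1133, 0.1962, -0.0500)
φ3=240.0°: virtual centre (-0.0787, -0.1363, -0.0985), radius l
|S₂|²−|S₁|² = -0.0028;  |S₃|²−|S₁|² = -0.0222
plane₁₂: -0.6998x+0.3925y+-0.0482z = -0.0028
det = 0.4382;  x = 0.0216+-0.1600z,  y = 0.0314+-0.1625z
quadratic in z: (1.0520)z²+(0.1104)z+(-0.0305)=0, √Δ=0.3750 → z ∈ {-0.2307, 0.1258}; z = -0.2307 (taking z<0)
x = 0.0585, y = 0.0689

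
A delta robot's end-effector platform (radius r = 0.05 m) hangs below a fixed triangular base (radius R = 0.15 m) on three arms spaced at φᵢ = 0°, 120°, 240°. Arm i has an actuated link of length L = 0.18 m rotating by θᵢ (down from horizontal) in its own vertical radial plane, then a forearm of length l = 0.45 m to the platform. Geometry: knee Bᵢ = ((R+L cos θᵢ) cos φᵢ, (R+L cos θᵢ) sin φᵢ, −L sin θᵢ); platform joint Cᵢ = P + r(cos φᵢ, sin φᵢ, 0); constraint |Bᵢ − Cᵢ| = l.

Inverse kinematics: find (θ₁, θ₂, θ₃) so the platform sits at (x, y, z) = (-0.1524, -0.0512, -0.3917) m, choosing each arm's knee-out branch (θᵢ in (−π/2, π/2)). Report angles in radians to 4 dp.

φ1=0.0° → target in arm frame (-0.1524, -0.0512)
  e−x'=0.2524;  (l²−L²−(e−x')²−y'²−z²)/2L = -0.1379
  γ=atan2(-0.3917,0.2524)=-0.9984;  ψ=arccos(-0.2960)=1.8713;  θ1=γ+ψ≈0.8729
rotate P by −φ2: (0.0319, 0.1576, -0.3917)
  A cos θ + B sin θ = C:  0.0681·cos θ + -0.3917·sin θ = -0.0356
  √(A²+B²)=0.3976;  θ2 = -1.3986+1.6604 ≈ 0.2618
rotate P by −φ3: (0.1205, -0.1064, -0.3917)
  A cos θ + B sin θ = C:  -0.0205·cos θ + -0.3917·sin θ = 0.0137
  θ3 = atan2(B,A) + arccos(C/0.3922) = -0.0873

θ₁ = 0.8729, θ₂ = 0.2618, θ₃ = -0.0873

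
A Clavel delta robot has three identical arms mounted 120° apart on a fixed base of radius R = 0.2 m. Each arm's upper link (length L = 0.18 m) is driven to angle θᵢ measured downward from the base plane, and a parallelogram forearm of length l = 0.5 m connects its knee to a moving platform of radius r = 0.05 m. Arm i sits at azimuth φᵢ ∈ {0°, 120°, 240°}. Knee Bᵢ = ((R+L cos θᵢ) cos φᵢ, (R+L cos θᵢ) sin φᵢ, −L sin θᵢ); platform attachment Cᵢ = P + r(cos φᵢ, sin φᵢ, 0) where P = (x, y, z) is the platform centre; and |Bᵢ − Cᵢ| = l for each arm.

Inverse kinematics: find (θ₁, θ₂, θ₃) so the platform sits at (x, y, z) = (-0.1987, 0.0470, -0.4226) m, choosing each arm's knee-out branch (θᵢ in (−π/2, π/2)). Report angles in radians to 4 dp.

φ1=0.0° → target in arm frame (-0.1987, 0.0470)
  A=0.3487, B=-0.4226, C=(l²−L²−A²−y'²−z²)/(2L)=-0.2355
  √(A²+B²)=0.5479;  θ1 = -0.8809+2.0152 ≈ 1.1342
rotate P by −φ2: (0.1401, 0.1486, -0.4226)
  A=0.0099, B=-0.4226, C=(l²−L²−A²−y'²−z²)/(2L)=0.0468
  θ2 = atan2(B,A) + arccos(C/0.4227) = -0.0873
rotate P by −φ3: (0.0586, -0.1956, -0.4226)
  e−x'=0.0914;  (l²−L²−(e−x')²−y'²−z²)/2L = -0.0211
  √(A²+B²)=0.4324;  θ3 = -1.3579+1.6196 ≈ 0.2617

θ₁ = 1.1342, θ₂ = -0.0873, θ₃ = 0.2617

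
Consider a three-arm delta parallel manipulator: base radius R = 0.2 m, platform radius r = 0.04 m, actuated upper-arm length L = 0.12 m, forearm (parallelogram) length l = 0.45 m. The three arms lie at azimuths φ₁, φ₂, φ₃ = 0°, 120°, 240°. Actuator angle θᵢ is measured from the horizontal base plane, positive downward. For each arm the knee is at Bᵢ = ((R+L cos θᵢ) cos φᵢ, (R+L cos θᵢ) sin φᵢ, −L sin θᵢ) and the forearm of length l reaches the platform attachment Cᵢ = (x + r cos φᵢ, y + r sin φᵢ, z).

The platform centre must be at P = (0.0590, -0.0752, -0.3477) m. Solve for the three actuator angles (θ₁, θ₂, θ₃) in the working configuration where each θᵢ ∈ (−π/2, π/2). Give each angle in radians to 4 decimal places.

arm 1 (φ=0.0°): x'=0.0590, y'=-0.0752
  A cos θ + B sin θ = C:  0.1010·cos θ + -0.3477·sin θ = 0.2140
  γ=atan2(-0.3477,0.1010)=-1.2881;  ψ=arccos(0.5909)=0.9386;  θ1=γ+ψ≈-0.3495
φ2=120.0° → target in arm frame (-0.0946, -0.0135)
  A cos θ + B sin θ = C:  0.2546·cos θ + -0.3477·sin θ = 0.0091
  √(A²+B²)=0.4310;  θ2 = -0.9387+1.5496 ≈ 0.6109
φ3=240.0° → target in arm frame (0.0356, 0.0887)
  e−x'=0.1244;  (l²−L²−(e−x')²−y'²−z²)/2L = 0.1828
  √(A²+B²)=0.3693;  θ3 = -1.2273+1.0530 ≈ -0.1743

θ₁ = -0.3495, θ₂ = 0.6109, θ₃ = -0.1743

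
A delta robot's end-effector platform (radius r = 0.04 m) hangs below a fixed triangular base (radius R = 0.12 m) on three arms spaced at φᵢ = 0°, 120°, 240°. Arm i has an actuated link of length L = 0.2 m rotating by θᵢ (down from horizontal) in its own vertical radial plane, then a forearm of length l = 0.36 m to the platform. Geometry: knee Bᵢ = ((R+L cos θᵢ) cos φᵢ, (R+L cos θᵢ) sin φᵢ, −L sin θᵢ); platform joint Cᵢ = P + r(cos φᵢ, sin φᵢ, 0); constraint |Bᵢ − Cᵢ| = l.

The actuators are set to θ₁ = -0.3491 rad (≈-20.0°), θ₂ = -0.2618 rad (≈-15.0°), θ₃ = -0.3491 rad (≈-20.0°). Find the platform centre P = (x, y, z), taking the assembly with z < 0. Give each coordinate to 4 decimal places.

φ1=0.0°: virtual centre (0.2679, 0.0000, 0.0684), radius l
φ2=120.0°: virtual centre (-0.1366, 0.2366, 0.0518), radius l
centre 3 = (0.2679·cos240.0°, 0.2679·sin240.0°, 0.0684) = (-0.1340, -0.2320, 0.0684)
eliminate P² terms by subtracting sphere 1 from 2 and 3
[-0.8091 0.4732 -0.0333]·P = 0.0008;  [-0.8038 -0.4641 0.0000]·P = 0.0000
det = 0.7558;  x = -0.0005+-0.0204z,  y = 0.0009+0.0354z
into |P−centre ₁|² = l²: 1.0017z² + -0.1258z + -0.0529 = 0;  Δ = 0.2276;  z = -0.1753 or 0.3009 → z<0 root = -0.1753
x = 0.0031, y = -0.0053

(0.0031, -0.0053, -0.1753)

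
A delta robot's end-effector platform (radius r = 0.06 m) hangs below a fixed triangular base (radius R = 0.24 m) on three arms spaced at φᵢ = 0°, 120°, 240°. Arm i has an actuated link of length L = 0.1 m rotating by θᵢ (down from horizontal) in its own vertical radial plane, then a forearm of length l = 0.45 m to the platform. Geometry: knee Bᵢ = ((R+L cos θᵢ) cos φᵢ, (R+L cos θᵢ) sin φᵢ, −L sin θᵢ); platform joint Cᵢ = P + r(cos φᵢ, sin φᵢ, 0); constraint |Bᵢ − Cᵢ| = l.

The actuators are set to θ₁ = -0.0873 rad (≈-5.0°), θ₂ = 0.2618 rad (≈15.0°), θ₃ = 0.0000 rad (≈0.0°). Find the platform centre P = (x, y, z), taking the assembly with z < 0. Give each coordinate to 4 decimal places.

(0.0191, -0.0205, -0.3577)

centre 1 = (0.2796·cos0.0°, 0.2796·sin0.0°, 0.0087) = (0.2796, 0.0000, 0.0087)
φ2=120.0°: virtual centre (-0.1383, 0.2395, -0.0259), radius l
centre 3 = (0.2800·cos240.0°, 0.2800·sin240.0°, 0.0000) = (-0.1400, -0.2425, 0.0000)
subtract pairs → two planes through P
[-0.8358 0.4791 -0.0692]·P = -0.0011;  [-0.8392 -0.4850 -0.0174]·P = 0.0001
det = 0.8074;  x = 0.0006+-0.0519z,  y = -0.0013+0.0539z
quadratic in z: (1.0056)z²+(0.0114)z+(-0.1246)=0, √Δ=0.7079 → z ∈ {-0.3577, 0.3463}; z = -0.3577 (taking z<0)
x = 0.0191, y = -0.0205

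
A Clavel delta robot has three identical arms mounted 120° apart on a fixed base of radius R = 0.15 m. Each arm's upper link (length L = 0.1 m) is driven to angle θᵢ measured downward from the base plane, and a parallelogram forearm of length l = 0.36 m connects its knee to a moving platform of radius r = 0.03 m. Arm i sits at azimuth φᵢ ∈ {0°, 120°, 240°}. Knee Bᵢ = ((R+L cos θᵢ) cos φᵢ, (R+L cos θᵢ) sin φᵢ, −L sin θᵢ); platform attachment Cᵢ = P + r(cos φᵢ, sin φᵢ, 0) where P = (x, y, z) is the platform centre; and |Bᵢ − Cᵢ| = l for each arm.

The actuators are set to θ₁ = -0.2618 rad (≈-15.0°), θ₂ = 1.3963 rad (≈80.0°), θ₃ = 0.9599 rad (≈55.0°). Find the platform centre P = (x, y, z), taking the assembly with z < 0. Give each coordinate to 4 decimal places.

(0.1549, -0.0488, -0.3254)

arm 1 at φ=0.0°: e+L cos θ1 = 0.2166;  O1 = (0.2166, 0.0000, 0.0259)
O2 = (0.1374·cos120.0°, 0.1374·sin120.0°, -0.0985) = (-0.0687, 0.1190, -0.0985)
arm 3 at φ=240.0°: e+L cos θ3 = 0.1774;  O3 = (-0.0887, -0.1536, -0.0819)
|O₂|²−|O₁|² = -0.0190;  |O₃|²−|O₁|² = -0.0094
plane₁₂: -0.5705x+0.2379y+-0.2487z = -0.0190
det = 0.3205;  x = 0.0252+-0.3984z,  y = -0.0195+0.0900z
quadratic in z: (1.1668)z²+(0.0972)z+(-0.0919)=0, √Δ=0.6622 → z ∈ {-0.3254, 0.2421}; z = -0.3254 (taking z<0)
x = 0.1549, y = -0.0488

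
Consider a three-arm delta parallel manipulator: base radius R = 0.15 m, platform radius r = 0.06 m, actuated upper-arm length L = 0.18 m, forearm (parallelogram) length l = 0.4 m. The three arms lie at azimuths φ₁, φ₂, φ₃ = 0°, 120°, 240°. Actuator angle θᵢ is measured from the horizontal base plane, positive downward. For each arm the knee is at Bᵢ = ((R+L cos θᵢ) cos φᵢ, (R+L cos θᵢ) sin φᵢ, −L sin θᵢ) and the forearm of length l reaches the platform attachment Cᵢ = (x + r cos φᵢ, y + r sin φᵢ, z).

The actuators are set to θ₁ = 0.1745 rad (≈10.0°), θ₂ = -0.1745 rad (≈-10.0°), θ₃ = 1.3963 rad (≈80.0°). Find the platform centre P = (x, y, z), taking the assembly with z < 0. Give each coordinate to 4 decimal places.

arm 1 at φ=0.0°: ρ1 = 0.2673;  S1 = (0.2673, 0.0000, -0.0313)
arm 2 at φ=120.0°: ρ2 = 0.2673;  S2 = (-0.1336, 0.2315, 0.0313)
arm 3 at φ=240.0°: ρ3 = 0.1213;  S3 = (-0.0606, -0.1050, -0.1773)
eliminate P² terms by subtracting sphere 1 from 2 and 3
[-0.8018 0.4629 0.1250]·P = 0.0000;  [-0.6558 -0.2100 -0.2920]·P = -0.0263
det = 0.4720;  x = 0.0258+-0.2308z,  y = 0.0447+-0.6698z
quadratic in z: (1.5019)z²+(0.1142)z+(-0.0987)=0, √Δ=0.7785 → z ∈ {-0.2972, 0.2212}; z = -0.2972 (taking z<0)
x = 0.0944, y = 0.2437

(0.0944, 0.2437, -0.2972)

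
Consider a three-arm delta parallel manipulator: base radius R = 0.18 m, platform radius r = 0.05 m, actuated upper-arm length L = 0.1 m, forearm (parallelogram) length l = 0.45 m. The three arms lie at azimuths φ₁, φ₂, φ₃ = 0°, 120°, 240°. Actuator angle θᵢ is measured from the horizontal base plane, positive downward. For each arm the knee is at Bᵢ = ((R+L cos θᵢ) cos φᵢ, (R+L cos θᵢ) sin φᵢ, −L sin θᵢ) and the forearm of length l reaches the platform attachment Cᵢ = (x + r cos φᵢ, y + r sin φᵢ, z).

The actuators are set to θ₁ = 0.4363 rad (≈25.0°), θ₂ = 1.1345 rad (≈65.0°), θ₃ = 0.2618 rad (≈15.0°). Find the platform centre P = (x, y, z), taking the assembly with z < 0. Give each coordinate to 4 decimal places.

(0.0383, -0.1059, -0.4398)

φ1=0.0°: virtual centre (0.2206, 0.0000, -0.0423), radius l
centre 2 = (0.1723·cos120.0°, 0.1723·sin120.0°, -0.0906) = (-0.0861, 0.1492, -0.0906)
centre 3 = (0.2266·cos240.0°, 0.2266·sin240.0°, -0.0259) = (-0.1133, -0.1962, -0.0259)
subtract pairs → two planes through P
linear system: -0.6135x+0.2984y = -0.0126−-0.0967z; -0.6679x+-0.3925y = 0.0015−0.0328z
Cramer: x(z) = 0.0102-0.0641z;  y(z) = -0.0212+0.1925z
sphere 1 gives Az²+Bz+C=0 with A=1.0412, B=0.1033, C=-0.1560;  B²−4AC=0.6602;  roots -0.4398, 0.3406;  negative root z = -0.4398
x = 0.0383, y = -0.1059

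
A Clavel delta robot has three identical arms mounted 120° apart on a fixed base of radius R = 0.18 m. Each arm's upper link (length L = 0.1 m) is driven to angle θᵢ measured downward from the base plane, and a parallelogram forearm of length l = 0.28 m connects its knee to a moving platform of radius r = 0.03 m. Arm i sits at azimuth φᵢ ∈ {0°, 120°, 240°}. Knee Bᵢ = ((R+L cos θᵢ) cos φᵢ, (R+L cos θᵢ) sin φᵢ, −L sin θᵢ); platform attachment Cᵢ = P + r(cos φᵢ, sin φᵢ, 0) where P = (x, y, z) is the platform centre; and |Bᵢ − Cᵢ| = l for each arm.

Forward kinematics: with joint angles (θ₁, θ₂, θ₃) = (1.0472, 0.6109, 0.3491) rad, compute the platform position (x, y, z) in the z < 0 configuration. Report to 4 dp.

arm 1 at φ=0.0°: e+L cos θ1 = 0.2000;  O1 = (0.2000, 0.0000, -0.0866)
O2 = (0.2319·cos120.0°, 0.2319·sin120.0°, -0.0574) = (-0.1160, 0.2008, -0.0574)
O3 = (0.2440·cos240.0°, 0.2440·sin240.0°, -0.0342) = (-0.1220, -0.2113, -0.0342)
|O₂|²−|O₁|² = 0.0096;  |O₃|²−|O₁|² = 0.0132
[-0.6319 0.4017 0.0585]·P = 0.0096;  [-0.6440 -0.4226 0.1048]·P = 0.0132
det = 0.5257;  x = -0.0178+0.1271z,  y = -0.0041+0.0543z
sphere 1 gives Az²+Bz+C=0 with A=1.0191, B=0.1174, C=-0.0235;  B²−4AC=0.1094;  roots -0.2199, 0.1047;  negative root z = -0.2199
x = -0.0457, y = -0.0161

(-0.0457, -0.0161, -0.2199)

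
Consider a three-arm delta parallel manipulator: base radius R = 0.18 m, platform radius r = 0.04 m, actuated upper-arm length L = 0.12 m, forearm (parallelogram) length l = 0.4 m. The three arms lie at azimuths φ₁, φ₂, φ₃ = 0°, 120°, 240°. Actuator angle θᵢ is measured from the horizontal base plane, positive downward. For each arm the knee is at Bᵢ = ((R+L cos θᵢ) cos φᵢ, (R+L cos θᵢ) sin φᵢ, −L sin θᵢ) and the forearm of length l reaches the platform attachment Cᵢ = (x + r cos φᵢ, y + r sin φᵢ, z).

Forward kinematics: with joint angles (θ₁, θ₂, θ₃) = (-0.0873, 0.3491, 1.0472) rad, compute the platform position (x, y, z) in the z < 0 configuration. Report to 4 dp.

φ1=0.0°: virtual centre (0.2595, 0.0000, 0.0105), radius l
O2 = (0.2528·cos120.0°, 0.2528·sin120.0°, -0.0410) = (-0.1264, 0.2189, -0.0410)
O3 = (0.2000·cos240.0°, 0.2000·sin240.0°, -0.1039) = (-0.1000, -0.1732, -0.1039)
|O₂|²−|O₁|² = -0.0019;  |O₃|²−|O₁|² = -0.0167
linear system: -0.7718x+0.4378y = -0.0019−-0.1030z; -0.7191x+-0.3464y = -0.0167−-0.2288z
det = 0.5822;  x = 0.0137+-0.2333z,  y = 0.0198+-0.1761z
into |P−O₁|² = l²: 1.0854z² + 0.0869z + -0.0990 = 0;  Δ = 0.4376;  z = -0.3447 or 0.2647 → z<0 root = -0.3447
x = 0.0941, y = 0.0804

(0.0941, 0.0804, -0.3447)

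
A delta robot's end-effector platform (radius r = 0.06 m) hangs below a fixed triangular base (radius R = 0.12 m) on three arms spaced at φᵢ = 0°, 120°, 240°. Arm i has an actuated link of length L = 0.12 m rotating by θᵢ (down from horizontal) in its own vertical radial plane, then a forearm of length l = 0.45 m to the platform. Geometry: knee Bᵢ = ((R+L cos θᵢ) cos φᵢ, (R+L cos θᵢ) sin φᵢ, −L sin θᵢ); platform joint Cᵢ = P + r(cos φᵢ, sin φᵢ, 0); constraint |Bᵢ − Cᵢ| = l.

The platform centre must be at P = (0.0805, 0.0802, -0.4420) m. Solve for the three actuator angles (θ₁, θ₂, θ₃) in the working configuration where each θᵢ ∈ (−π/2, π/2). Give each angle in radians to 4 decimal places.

arm 1 (φ=0.0°): x'=0.0805, y'=0.0802
  A cos θ + B sin θ = C:  -0.0205·cos θ + -0.4420·sin θ = -0.0588
  γ=atan2(-0.4420,-0.0205)=-1.6171;  ψ=arccos(-0.1329)=1.7041;  θ1=γ+ψ≈0.0870
arm 2 (φ=120.0°): x'=0.0292, y'=-0.1098
  A cos θ + B sin θ = C:  0.0308·cos θ + -0.4420·sin θ = -0.0845
  θ2 = atan2(B,A) + arccos(C/0.4431) = 0.2614
rotate P by −φ3: (-0.1097, 0.0296, -0.4420)
  A=0.1697, B=-0.4420, C=(l²−L²−A²−y'²−z²)/(2L)=-0.1539
  θ3 = atan2(B,A) + arccos(C/0.4735) = 0.6977

θ₁ = 0.0870, θ₂ = 0.2614, θ₃ = 0.6977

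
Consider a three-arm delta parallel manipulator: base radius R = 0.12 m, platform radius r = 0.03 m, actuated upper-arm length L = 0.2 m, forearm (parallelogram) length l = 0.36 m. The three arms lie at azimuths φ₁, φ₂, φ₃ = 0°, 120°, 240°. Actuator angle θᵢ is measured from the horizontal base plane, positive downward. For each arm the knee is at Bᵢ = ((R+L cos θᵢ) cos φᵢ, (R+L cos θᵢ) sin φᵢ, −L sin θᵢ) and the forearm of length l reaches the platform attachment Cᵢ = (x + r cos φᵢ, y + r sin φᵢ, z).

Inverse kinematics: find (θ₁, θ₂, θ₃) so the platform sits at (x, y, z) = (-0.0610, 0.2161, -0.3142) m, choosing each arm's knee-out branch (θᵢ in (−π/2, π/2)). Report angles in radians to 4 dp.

φ1=0.0° → target in arm frame (-0.0610, 0.2161)
  A cos θ + B sin θ = C:  0.1510·cos θ + -0.3142·sin θ = -0.1966
  √(A²+B²)=0.3486;  θ1 = -1.1228+2.1698 ≈ 1.0470
arm 2 (φ=120.0°): x'=0.2176, y'=-0.0552
  A cos θ + B sin θ = C:  -0.1276·cos θ + -0.3142·sin θ = -0.0712
  θ2 = atan2(B,A) + arccos(C/0.3391) = -0.1745
rotate P by −φ3: (-0.1566, -0.1609, -0.3142)
  A=0.2466, B=-0.3142, C=(l²−L²−A²−y'²−z²)/(2L)=-0.2396
  θ3 = atan2(B,A) + arccos(C/0.3994) = 1.3088

θ₁ = 1.0470, θ₂ = -0.1745, θ₃ = 1.3088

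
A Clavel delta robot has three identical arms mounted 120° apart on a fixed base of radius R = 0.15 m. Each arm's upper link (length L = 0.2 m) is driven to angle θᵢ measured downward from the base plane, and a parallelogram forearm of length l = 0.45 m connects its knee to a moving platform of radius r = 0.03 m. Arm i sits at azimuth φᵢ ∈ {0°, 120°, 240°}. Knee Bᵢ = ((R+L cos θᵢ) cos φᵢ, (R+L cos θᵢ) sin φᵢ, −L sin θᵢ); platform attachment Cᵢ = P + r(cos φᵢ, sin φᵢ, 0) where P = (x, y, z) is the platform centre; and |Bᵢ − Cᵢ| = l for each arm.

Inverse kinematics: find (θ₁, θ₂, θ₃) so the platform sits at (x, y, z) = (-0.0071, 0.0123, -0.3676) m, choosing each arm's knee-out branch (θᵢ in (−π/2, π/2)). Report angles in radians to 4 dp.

rotate P by −φ1: (-0.0071, 0.0123, -0.3676)
  A cos θ + B sin θ = C:  0.1271·cos θ + -0.3676·sin θ = 0.0277
  θ1 = atan2(B,A) + arccos(C/0.3890) = 0.2617
rotate P by −φ2: (0.0142, 0.0000, -0.3676)
  A=0.1058, B=-0.3676, C=(l²−L²−A²−y'²−z²)/(2L)=0.0404
  γ=atan2(-0.3676,0.1058)=-1.2906;  ψ=arccos(0.1057)=1.4649;  θ2=γ+ψ≈0.1743
rotate P by −φ3: (-0.0071, -0.0123, -0.3676)
  e−x'=0.1271;  (l²−L²−(e−x')²−y'²−z²)/2L = 0.0277
  γ=atan2(-0.3676,0.1271)=-1.2379;  ψ=arccos(0.0711)=1.4996;  θ3=γ+ψ≈0.2617

θ₁ = 0.2617, θ₂ = 0.1743, θ₃ = 0.2617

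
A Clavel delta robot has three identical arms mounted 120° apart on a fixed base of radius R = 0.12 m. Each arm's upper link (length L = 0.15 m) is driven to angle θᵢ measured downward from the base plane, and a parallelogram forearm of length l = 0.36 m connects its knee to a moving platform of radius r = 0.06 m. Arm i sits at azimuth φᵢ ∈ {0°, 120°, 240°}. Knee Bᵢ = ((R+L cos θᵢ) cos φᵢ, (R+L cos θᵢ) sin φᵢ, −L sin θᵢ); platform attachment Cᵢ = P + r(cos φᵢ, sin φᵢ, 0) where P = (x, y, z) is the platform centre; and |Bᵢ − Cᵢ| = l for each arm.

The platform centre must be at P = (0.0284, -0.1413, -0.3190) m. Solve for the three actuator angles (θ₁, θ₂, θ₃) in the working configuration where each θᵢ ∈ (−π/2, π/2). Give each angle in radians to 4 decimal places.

θ₁ = 0.2619, θ₂ = 0.8728, θ₃ = -0.0873

arm 1 (φ=0.0°): x'=0.0284, y'=-0.1413
  A cos θ + B sin θ = C:  0.0316·cos θ + -0.3190·sin θ = -0.0521
  √(A²+B²)=0.3206;  θ1 = -1.4721+1.7340 ≈ 0.2619
rotate P by −φ2: (-0.1366, 0.0461, -0.3190)
  A=0.1966, B=-0.3190, C=(l²−L²−A²−y'²−z²)/(2L)=-0.1181
  γ=atan2(-0.3190,0.1966)=-1.0185;  ψ=arccos(-0.3151)=1.8914;  θ2=γ+ψ≈0.8728
arm 3 (φ=240.0°): x'=0.1082, y'=0.0952
  A cos θ + B sin θ = C:  -0.0482·cos θ + -0.3190·sin θ = -0.0202
  γ=atan2(-0.3190,-0.0482)=-1.7207;  ψ=arccos(-0.0625)=1.6334;  θ3=γ+ψ≈-0.0873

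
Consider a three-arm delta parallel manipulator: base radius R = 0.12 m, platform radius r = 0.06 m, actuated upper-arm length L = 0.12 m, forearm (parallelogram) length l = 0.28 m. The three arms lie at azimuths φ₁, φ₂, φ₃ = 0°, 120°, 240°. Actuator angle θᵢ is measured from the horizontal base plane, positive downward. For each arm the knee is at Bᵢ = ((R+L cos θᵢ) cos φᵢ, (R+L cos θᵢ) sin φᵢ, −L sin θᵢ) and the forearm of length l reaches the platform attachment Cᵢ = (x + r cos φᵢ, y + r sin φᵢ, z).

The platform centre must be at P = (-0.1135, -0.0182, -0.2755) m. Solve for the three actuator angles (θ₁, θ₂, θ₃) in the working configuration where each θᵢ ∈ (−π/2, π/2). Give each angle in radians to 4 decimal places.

θ₁ = 1.1346, θ₂ = 0.4361, θ₃ = 0.2618

φ1=0.0° → target in arm frame (-0.1135, -0.0182)
  A cos θ + B sin θ = C:  0.1735·cos θ + -0.2755·sin θ = -0.1764
  θ1 = atan2(B,A) + arccos(C/0.3256) = 1.1346
φ2=120.0° → target in arm frame (0.0410, 0.1074)
  A=0.0190, B=-0.2755, C=(l²−L²−A²−y'²−z²)/(2L)=-0.0991
  θ2 = atan2(B,A) + arccos(C/0.2762) = 0.4361
rotate P by −φ3: (0.0725, -0.0892, -0.2755)
  A=-0.0125, B=-0.2755, C=(l²−L²−A²−y'²−z²)/(2L)=-0.0834
  γ=atan2(-0.2755,-0.0125)=-1.6162;  ψ=arccos(-0.3024)=1.8780;  θ3=γ+ψ≈0.2618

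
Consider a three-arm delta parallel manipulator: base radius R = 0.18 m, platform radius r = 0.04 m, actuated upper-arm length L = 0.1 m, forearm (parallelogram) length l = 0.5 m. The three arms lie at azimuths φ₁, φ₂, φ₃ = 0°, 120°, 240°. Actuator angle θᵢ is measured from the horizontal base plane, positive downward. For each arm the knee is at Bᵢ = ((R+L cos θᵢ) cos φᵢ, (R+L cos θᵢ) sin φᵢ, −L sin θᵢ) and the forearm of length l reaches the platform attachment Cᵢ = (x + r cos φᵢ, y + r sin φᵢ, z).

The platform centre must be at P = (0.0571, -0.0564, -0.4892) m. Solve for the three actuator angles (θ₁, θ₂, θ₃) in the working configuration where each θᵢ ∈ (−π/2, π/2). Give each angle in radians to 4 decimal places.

φ1=0.0° → target in arm frame (0.0571, -0.0564)
  e−x'=0.0829;  (l²−L²−(e−x')²−y'²−z²)/2L = -0.0469
  γ=atan2(-0.4892,0.0829)=-1.4029;  ψ=arccos(-0.0944)=1.6654;  θ1=γ+ψ≈0.2624
φ2=120.0° → target in arm frame (-0.0774, -0.0213)
  A cos θ + B sin θ = C:  0.2174·cos θ + -0.4892·sin θ = -0.2351
  θ2 = atan2(B,A) + arccos(C/0.5353) = 0.8729
arm 3 (φ=240.0°): x'=0.0203, y'=0.0777
  A=0.1197, B=-0.4892, C=(l²−L²−A²−y'²−z²)/(2L)=-0.0984
  θ3 = atan2(B,A) + arccos(C/0.5036) = 0.4366

θ₁ = 0.2624, θ₂ = 0.8729, θ₃ = 0.4366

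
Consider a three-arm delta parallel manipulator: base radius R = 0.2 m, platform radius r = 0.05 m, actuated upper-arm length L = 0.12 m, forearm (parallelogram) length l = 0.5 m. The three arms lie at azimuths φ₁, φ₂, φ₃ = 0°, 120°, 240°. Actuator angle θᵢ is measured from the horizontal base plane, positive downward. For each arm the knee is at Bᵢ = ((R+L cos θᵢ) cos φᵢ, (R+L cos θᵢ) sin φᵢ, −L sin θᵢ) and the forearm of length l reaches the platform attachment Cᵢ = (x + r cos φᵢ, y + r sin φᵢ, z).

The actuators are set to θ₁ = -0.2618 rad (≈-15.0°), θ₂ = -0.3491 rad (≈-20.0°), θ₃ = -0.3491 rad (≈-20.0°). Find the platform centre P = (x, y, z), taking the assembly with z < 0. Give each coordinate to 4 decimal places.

(-0.0085, 0.0000, -0.3869)

centre 1 = (0.2659·cos0.0°, 0.2659·sin0.0°, 0.0311) = (0.2659, 0.0000, 0.0311)
arm 2 at φ=120.0°: e+L cos θ2 = 0.2628;  centre 2 = (-0.1314, 0.2276, 0.0410)
arm 3 at φ=240.0°: e+L cos θ3 = 0.2628;  centre 3 = (-0.1314, -0.2276, 0.0410)
eliminate P² terms by subtracting sphere 1 from 2 and 3
plane₁₂: -0.7946x+0.4551y+0.0200z = -0.0009
det = 0.7233;  x = 0.0012+0.0251z,  y = 0.0000+0.0000z
into |P−centre ₁|² = l²: 1.0006z² + -0.0754z + -0.1790 = 0;  Δ = 0.7220;  z = -0.3869 or 0.4623 → z<0 root = -0.3869
x = -0.0085, y = 0.0000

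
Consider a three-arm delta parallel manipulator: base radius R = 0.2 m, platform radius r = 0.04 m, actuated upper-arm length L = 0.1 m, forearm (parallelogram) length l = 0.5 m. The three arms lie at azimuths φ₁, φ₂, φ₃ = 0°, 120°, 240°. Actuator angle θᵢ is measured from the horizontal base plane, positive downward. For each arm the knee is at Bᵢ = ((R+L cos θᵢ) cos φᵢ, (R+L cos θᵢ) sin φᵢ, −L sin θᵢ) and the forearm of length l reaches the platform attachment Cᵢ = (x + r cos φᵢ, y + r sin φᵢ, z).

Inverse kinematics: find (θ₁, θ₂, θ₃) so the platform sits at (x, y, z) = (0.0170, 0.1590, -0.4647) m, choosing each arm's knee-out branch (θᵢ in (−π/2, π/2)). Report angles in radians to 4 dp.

arm 1 (φ=0.0°): x'=0.0170, y'=0.1590
  e−x'=0.1430;  (l²−L²−(e−x')²−y'²−z²)/2L = -0.1084
  √(A²+B²)=0.4862;  θ1 = -1.2723+1.7956 ≈ 0.5233
arm 2 (φ=120.0°): x'=0.1292, y'=-0.0942
  A=0.0308, B=-0.4647, C=(l²−L²−A²−y'²−z²)/(2L)=0.0711
  θ2 = atan2(B,A) + arccos(C/0.4657) = -0.0872
rotate P by −φ3: (-0.1462, -0.0648, -0.4647)
  A=0.3062, B=-0.4647, C=(l²−L²−A²−y'²−z²)/(2L)=-0.3695
  γ=atan2(-0.4647,0.3062)=-0.9882;  ψ=arccos(-0.6640)=2.2969;  θ3=γ+ψ≈1.3087

θ₁ = 0.5233, θ₂ = -0.0872, θ₃ = 1.3087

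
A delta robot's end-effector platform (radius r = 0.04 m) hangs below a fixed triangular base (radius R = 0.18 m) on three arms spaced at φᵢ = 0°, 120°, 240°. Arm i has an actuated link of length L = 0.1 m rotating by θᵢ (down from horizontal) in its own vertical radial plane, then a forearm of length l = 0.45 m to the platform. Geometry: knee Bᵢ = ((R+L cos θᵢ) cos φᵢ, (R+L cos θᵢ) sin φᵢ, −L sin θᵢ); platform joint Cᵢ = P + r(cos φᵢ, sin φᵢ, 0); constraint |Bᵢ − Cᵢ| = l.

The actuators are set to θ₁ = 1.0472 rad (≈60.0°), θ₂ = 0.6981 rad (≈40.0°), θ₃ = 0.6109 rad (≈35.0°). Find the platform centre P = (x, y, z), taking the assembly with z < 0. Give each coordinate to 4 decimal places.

(-0.0536, -0.0100, -0.4648)

arm 1 at φ=0.0°: (R−r)+L cos θ1 = 0.1900;  O1 = (0.1900, 0.0000, -0.0866)
φ2=120.0°: virtual centre (-0.1083, 0.1876, -0.0643), radius l
arm 3 at φ=240.0°: (R−r)+L cos θ3 = 0.2219;  O3 = (-0.1110, -0.1922, -0.0574)
eliminate P² terms by subtracting sphere 1 from 2 and 3
plane₁₂: -0.5966x+0.3752y+0.0447z = 0.0074
det = 0.4551;  x = -0.0137+0.0859z,  y = -0.0019+0.0176z
quadratic in z: (1.0077)z²+(0.1381)z+(-0.1535)=0, √Δ=0.7987 → z ∈ {-0.4648, 0.3277}; z = -0.4648 (taking z<0)
x = -0.0536, y = -0.0100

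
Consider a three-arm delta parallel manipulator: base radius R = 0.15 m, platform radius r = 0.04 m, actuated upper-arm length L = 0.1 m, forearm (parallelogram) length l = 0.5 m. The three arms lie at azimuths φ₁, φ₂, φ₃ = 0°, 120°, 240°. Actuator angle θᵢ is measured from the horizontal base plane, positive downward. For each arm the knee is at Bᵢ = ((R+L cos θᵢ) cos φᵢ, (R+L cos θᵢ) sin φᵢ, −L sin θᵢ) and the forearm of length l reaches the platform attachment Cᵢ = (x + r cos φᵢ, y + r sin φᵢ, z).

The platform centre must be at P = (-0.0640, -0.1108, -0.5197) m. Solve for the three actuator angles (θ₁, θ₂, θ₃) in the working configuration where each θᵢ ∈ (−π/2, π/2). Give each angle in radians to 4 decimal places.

rotate P by −φ1: (-0.0640, -0.1108, -0.5197)
  A=0.1740, B=-0.5197, C=(l²−L²−A²−y'²−z²)/(2L)=-0.3632
  θ1 = atan2(B,A) + arccos(C/0.5481) = 1.0475
arm 2 (φ=120.0°): x'=-0.0640, y'=0.1108
  A cos θ + B sin θ = C:  0.1740·cos θ + -0.5197·sin θ = -0.3632
  θ2 = atan2(B,A) + arccos(C/0.5480) = 1.0473
φ3=240.0° → target in arm frame (0.1280, 0.0000)
  A cos θ + B sin θ = C:  -0.0180·cos θ + -0.5197·sin θ = -0.1521
  √(A²+B²)=0.5200;  θ3 = -1.6053+1.8675 ≈ 0.2622

θ₁ = 1.0475, θ₂ = 1.0473, θ₃ = 0.2622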